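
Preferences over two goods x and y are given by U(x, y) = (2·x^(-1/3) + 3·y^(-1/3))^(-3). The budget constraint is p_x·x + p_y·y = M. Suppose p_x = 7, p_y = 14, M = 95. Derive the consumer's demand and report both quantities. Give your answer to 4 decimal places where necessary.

x* = 5.1961, y* = 4.1877

MU_x ∝ 2·x^(-4/3), MU_y ∝ 3·y^(-4/3), so MRS = (2/3)·(y/x)^(4/3) = p_x/p_y.
Hence y/x = ((3/2)·p_x/p_y)^(1/(4/3)), i.e. raised to the 0.75 power.
Substitute y = (y/x)·x into the budget: x* = M/(p_x + p_y·(y/x)).
Numerically y/x = 0.805927, so x* = 95/(7 + 14·0.805927) = 5.1961 and y* = 0.805927·5.1961 = 4.1877.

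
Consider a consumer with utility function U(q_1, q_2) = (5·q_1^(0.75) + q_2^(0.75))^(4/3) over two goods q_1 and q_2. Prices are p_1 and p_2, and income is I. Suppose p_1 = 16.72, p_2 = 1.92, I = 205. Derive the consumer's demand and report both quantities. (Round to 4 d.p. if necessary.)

From the CES first-order condition, 5·(q_2/q_1)^(0.25) = p_1/p_2.
Hence q_2/q_1 = ((1/5)·p_1/p_2)^(1/(0.25)), i.e. raised to the 4 power.
Substitute q_2 = (q_2/q_1)·q_1 into the budget: q_1* = I/(p_1 + p_2·(q_2/q_1)).
Numerically q_2/q_1 = 9.201532, so q_1* = 205/(16.72 + 1.92·9.201532) = 5.9616 and q_2* = 9.201532·5.9616 = 54.8555.

q_1* = 5.9616, q_2* = 54.8555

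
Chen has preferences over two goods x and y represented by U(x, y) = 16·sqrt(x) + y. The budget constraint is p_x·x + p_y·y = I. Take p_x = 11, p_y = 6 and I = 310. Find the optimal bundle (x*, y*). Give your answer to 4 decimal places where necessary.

x* = 19.0413, y* = 16.7576

Utility is quasi-linear in y; the FOC for x is 8/√x = p_x/p_y.
Thus x* = (8·p_y/p_x)² — independent of I — with the rest of income spent on y.
Plugging in: x* = (8·6/11)² = 19.0413, y* = 16.7576.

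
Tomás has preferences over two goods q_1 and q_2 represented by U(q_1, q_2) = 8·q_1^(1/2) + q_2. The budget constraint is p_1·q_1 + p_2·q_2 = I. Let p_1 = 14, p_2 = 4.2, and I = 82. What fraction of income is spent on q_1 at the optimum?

Plugging in: q_1* = (4·4.2/14)² = 1.44, q_2* = 14.7238.
Expenditure on q_1: 14·1.44 = 20.16; share = 0.2459.

share on q_1 = 0.2459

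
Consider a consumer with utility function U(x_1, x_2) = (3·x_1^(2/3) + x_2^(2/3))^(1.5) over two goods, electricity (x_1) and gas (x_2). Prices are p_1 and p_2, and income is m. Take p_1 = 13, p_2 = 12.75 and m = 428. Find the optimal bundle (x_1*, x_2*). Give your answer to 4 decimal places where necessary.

x_1* = 31.7024, x_2* = 1.2446

MU_x_1 ∝ 3·x_1^(-1/3), MU_x_2 ∝ x_2^(-1/3), so MRS = 3·(x_2/x_1)^(1/3) = p_1/p_2.
Solve for the ratio: x_2/x_1 = [(1/3)·p_1/p_2]^(3).
Substitute x_2 = (x_2/x_1)·x_1 into the budget: x_1* = m/(p_1 + p_2·(x_2/x_1)).
Numerically x_2/x_1 = 0.039259, so x_1* = 428/(13 + 12.75·0.039259) = 31.7024 and x_2* = 0.039259·31.7024 = 1.2446.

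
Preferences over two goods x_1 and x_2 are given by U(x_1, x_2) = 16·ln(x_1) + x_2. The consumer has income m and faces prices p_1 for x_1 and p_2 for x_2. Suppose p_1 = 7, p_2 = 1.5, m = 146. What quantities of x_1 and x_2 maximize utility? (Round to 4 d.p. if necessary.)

At the given prices: x_1* = 16·1.5/7 = 3.4286, and x_2* = 81.3333.

x_1* = 3.4286, x_2* = 81.3333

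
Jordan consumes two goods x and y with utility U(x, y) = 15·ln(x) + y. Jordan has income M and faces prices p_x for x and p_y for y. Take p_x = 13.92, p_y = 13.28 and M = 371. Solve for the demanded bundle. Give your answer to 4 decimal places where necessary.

MU_x = 15/x, MU_y = 1. Tangency: 15/x = p_x/p_y.
So x*(p_x,p_y) = 15·p_y/p_x, independent of income; and y* = (M − 15·p_y)/p_y.
At the given prices: x* = 15·13.28/13.92 = 14.3103, and y* = 12.9367.

x* = 14.3103, y* = 12.9367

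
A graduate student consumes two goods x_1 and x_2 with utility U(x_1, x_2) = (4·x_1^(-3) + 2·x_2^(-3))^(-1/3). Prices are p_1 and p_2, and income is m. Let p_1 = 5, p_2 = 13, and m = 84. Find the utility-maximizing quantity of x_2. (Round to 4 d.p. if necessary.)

MU_x_1 ∝ 4·x_1^(-4), MU_x_2 ∝ 2·x_2^(-4), so MRS = 2·(x_2/x_1)^(4) = p_1/p_2.
Solve for the ratio: x_2/x_1 = [(1/2)·p_1/p_2]^(0.25).
With the ratio pinned down, the budget gives x_1* = m/(p_1 + p_2·(x_2/x_1)) and x_2* = (x_2/x_1)·x_1*.
Numerically x_2/x_1 = 0.662215, so x_1* = 84/(5 + 13·0.662215) = 6.1725 and x_2* = 0.662215·6.1725 = 4.0875.

x_2* = 4.0875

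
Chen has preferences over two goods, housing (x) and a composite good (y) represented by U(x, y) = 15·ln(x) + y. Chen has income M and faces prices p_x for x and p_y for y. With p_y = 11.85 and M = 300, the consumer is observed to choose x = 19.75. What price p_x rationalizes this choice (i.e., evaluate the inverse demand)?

MU_x = 15/x, MU_y = 1. Tangency: 15/x = p_x/p_y.
So x*(p_x,p_y) = 15·p_y/p_x, independent of income; and y* = (M − 15·p_y)/p_y.
Set x* = 19.75 in the demand function and solve for p_x: p_x = 9.

p_x = 9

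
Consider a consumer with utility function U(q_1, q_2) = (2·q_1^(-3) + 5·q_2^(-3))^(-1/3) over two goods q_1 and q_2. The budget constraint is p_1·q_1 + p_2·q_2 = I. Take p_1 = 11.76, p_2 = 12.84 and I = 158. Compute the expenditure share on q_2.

MRS = MU_q_1/MU_q_2 = (2/5)·(q_2/q_1)^(4). Set equal to p_1/p_2.
Hence q_2/q_1 = ((5/2)·p_1/p_2)^(1/(4)), i.e. raised to the 0.25 power.
With the ratio pinned down, the budget gives q_1* = I/(p_1 + p_2·(q_2/q_1)) and q_2* = (q_2/q_1)·q_1*.
Numerically q_2/q_1 = 1.230115, so q_1* = 158/(11.76 + 12.84·1.230115) = 5.7341 and q_2* = 1.230115·5.7341 = 7.0535.
Expenditure on q_2: 12.84·7.0535 = 90.5675; share = 0.5732.

share on q_2 = 0.5732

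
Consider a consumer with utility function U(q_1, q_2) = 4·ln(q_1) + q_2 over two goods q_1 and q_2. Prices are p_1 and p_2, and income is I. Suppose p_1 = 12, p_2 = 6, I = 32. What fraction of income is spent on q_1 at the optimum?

share on q_1 = 0.75

Set MRS = p_1/p_2: (4/q_1)/1 = p_1/p_2.
So q_1*(p_1,p_2) = 4·p_2/p_1, independent of income; and q_2* = (I − 4·p_2)/p_2.
At the given prices: q_1* = 4·6/12 = 2, and q_2* = 1.3333.
Expenditure on q_1: 12·2 = 24; share = 0.75.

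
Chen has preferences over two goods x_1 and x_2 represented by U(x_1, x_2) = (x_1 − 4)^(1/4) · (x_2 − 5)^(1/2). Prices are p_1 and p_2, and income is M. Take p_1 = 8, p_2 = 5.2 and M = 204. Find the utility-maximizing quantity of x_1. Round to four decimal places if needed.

Discretionary income = 204 − 4·8 − 5·5.2 = 146; x_1* = 4 + 1/3·146/8 = 10.0833.

x_1* = 10.0833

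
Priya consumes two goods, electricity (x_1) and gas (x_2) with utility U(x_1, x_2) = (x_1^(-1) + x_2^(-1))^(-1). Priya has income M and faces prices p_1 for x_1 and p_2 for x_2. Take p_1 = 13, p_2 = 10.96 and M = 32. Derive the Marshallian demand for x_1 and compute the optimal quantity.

x_1* = 1.2833

Substitute x_2 = (x_2/x_1)·x_1 into the budget: x_1* = M/(p_1 + p_2·(x_2/x_1)).
Numerically x_2/x_1 = 1.089097, so x_1* = 32/(13 + 10.96·1.089097) = 1.2833.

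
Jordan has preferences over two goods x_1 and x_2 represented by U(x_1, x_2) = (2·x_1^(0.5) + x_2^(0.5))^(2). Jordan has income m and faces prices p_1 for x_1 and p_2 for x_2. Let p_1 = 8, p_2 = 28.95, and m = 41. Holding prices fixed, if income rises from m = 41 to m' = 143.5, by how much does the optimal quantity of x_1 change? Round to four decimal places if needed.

From the CES first-order condition, 2·(x_2/x_1)^(0.5) = p_1/p_2.
Solve for the ratio: x_2/x_1 = [(1/2)·p_1/p_2]^(2).
With the ratio pinned down, the budget gives x_1* = m/(p_1 + p_2·(x_2/x_1)) and x_2* = (x_2/x_1)·x_1*.
Numerically x_2/x_1 = 0.019091, so x_1* = 41/(8 + 28.95·0.019091) = 4.7938.
At m' = 143.5: x_1* = 16.7784. Change: 16.7784 − 4.7938 = 11.9846.

Δx_1* = 11.9846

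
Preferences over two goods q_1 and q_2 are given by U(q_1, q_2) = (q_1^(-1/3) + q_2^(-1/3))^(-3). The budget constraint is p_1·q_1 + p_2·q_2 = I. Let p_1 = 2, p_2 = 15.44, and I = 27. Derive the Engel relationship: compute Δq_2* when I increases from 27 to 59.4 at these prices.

MU_q_1 ∝ q_1^(-4/3), MU_q_2 ∝ q_2^(-4/3), so MRS = (q_2/q_1)^(4/3) = p_1/p_2.
Hence q_2/q_1 = (p_1/p_2)^(1/(4/3)), i.e. raised to the 0.75 power.
Substitute q_2 = (q_2/q_1)·q_1 into the budget: q_1* = I/(p_1 + p_2·(q_2/q_1)).
Numerically q_2/q_1 = 0.215917, so q_1* = 27/(2 + 15.44·0.215917) = 5.0621 and q_2* = 0.215917·5.0621 = 1.093.
At I' = 59.4: q_2* = 2.4046. Change: 2.4046 − 1.093 = 1.3116.

Δq_2* = 1.3116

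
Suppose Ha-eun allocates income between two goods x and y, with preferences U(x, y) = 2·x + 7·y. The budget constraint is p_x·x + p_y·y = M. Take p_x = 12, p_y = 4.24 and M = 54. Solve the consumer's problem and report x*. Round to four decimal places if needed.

x* = 0

Perfect substitutes: compare marginal utility per dollar. 2/p_x vs 7/p_y → 0.1667 vs 1.6509.
y gives more utility per dollar, so spend all income on y: y* = M/p_y, x* = 0.
Numerically: x* = 0, y* = 12.7358.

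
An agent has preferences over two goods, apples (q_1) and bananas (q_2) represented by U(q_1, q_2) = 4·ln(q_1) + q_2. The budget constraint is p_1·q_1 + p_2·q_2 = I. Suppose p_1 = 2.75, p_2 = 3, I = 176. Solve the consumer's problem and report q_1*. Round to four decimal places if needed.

q_1* = 4.3636

Set MRS = p_1/p_2: (4/q_1)/1 = p_1/p_2.
So q_1*(p_1,p_2) = 4·p_2/p_1, independent of income; and q_2* = (I − 4·p_2)/p_2.
At the given prices: q_1* = 4·3/2.75 = 4.3636.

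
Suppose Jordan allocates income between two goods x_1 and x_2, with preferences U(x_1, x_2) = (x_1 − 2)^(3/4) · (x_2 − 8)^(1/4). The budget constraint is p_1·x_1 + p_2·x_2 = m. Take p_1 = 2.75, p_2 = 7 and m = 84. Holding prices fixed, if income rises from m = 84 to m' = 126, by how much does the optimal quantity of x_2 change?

This is Cobb-Douglas in (x_1−2, x_2−8): tangency gives 0.75·p_2·(x_2−8) = 0.25·p_1·(x_1−2).
Substituting into the budget: x_1* = 2 + 0.75·(m − 2·p_1 − 8·p_2)/p_1, and x_2* = 8 + 0.25·(…)/p_2.
Discretionary income = 84 − 2·2.75 − 8·7 = 22.5; x_2* = 8 + 0.25·22.5/7 = 8.8036.
At m' = 126: x_2* = 10.3036. Change: 10.3036 − 8.8036 = 1.5.

Δx_2* = 1.5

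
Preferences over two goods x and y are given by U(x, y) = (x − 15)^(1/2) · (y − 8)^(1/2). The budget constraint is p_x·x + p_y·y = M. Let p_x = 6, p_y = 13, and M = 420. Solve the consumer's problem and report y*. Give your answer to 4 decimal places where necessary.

This is Cobb-Douglas in (x−15, y−8): tangency gives 0.5·p_y·(y−8) = 0.5·p_x·(x−15).
After buying the subsistence bundle (15, 8), a share 0.5 of the remaining income goes to x: x* = 15 + 0.5·(M − 15p_x − 8p_y)/p_x.
Discretionary income = 420 − 15·6 − 8·13 = 226; y* = 8 + 0.5·226/13 = 16.6923.

y* = 16.6923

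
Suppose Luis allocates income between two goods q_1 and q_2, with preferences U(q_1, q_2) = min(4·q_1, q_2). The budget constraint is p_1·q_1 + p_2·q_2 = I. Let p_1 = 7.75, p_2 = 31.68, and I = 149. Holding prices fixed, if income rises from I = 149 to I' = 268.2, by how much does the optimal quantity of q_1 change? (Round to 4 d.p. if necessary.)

Δq_1* = 0.8864

With perfect complements, no substitution: consume in ratio q_1:q_2 = 1:4.
Budget: p_1·q_1 + p_2·4·q_1 = I, so (p_1 + 4·p_2)·q_1 = I.
Demand: q_1*(p_1,p_2,I) = I/(p_1 + 4·p_2), q_2* = 4·I/(p_1 + 4·p_2).
Here 7.75 + 4·31.68 = 134.47, giving q_1* = 1.1081.
At I' = 268.2: q_1* = 1.9945. Change: 1.9945 − 1.1081 = 0.8864.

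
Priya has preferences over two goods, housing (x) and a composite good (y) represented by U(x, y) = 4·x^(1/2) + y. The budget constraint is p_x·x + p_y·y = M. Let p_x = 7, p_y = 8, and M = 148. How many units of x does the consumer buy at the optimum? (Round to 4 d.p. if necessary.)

MU_x = 2/√x, MU_y = 1. Tangency: 2/√x = p_x/p_y.
Solve: √x = 2·p_y/p_x, so x*(p_x,p_y) = (2·p_y/p_x)², and y* = (M − p_x·x*)/p_y.
Plugging in: x* = (2·8/7)² = 5.2245.

x* = 5.2245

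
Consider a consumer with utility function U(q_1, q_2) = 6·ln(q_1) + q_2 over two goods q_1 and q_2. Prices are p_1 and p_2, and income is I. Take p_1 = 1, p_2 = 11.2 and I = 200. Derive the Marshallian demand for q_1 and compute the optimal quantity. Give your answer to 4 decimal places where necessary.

MU_q_1 = 6/q_1, MU_q_2 = 1. Tangency: 6/q_1 = p_1/p_2.
So q_1*(p_1,p_2) = 6·p_2/p_1, independent of income; and q_2* = (I − 6·p_2)/p_2.
At the given prices: q_1* = 6·11.2/1 = 67.2.

q_1* = 67.2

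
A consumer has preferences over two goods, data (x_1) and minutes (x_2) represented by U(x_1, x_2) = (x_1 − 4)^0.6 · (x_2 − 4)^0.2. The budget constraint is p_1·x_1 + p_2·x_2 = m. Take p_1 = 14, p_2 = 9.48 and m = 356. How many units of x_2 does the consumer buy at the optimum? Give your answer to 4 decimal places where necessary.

x_2* = 10.9114

This is Cobb-Douglas in (x_1−4, x_2−4): tangency gives 0.6·p_2·(x_2−4) = 0.2·p_1·(x_1−4).
Substituting into the budget: x_1* = 4 + 0.75·(m − 4·p_1 − 4·p_2)/p_1, and x_2* = 4 + 0.25·(…)/p_2.
Discretionary income = 356 − 4·14 − 4·9.48 = 262.08; x_2* = 4 + 0.25·262.08/9.48 = 10.9114.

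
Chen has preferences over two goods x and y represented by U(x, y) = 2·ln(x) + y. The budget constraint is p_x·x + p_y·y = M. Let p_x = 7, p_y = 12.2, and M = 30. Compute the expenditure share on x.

share on x = 0.8133

MU_x = 2/x, MU_y = 1. Tangency: 2/x = p_x/p_y.
So x*(p_x,p_y) = 2·p_y/p_x, independent of income; and y* = (M − 2·p_y)/p_y.
At the given prices: x* = 2·12.2/7 = 3.4857, and y* = 0.459.
Expenditure on x: 7·3.4857 = 24.4; share = 0.8133.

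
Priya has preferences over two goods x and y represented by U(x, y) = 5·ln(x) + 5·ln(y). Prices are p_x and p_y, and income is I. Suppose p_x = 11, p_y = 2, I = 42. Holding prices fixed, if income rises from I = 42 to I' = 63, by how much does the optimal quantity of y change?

MU_x/MU_y = (5·y)/(5·x); tangency sets this equal to p_x/p_y.
Rearranging, p_y·y = p_x·x. Substituting into the budget gives p_x·x·(1 + 1) = I.
Demand: x*(p_x,p_y,I) = 0.5·I/p_x and y* = 0.5·I/p_y.
At p_x=11, p_y=2, I=42: y* = 0.5·42/2 = 10.5.
At I' = 63: y* = 15.75. Change: 15.75 − 10.5 = 5.25.

Δy* = 5.25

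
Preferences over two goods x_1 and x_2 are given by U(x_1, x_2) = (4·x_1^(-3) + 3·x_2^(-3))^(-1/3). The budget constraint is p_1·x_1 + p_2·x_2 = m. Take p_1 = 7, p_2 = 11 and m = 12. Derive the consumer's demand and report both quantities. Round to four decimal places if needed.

x_1* = 0.7434, x_2* = 0.6179

From the CES first-order condition, (4/3)·(x_2/x_1)^(4) = p_1/p_2.
Solve for the ratio: x_2/x_1 = [(3/4)·p_1/p_2]^(0.25).
Substitute x_2 = (x_2/x_1)·x_1 into the budget: x_1* = m/(p_1 + p_2·(x_2/x_1)).
Numerically x_2/x_1 = 0.831173, so x_1* = 12/(7 + 11·0.831173) = 0.7434 and x_2* = 0.831173·0.7434 = 0.6179.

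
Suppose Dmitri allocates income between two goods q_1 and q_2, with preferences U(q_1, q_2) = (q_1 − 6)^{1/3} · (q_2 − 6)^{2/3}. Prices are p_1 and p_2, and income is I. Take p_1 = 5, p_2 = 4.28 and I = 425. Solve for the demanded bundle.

MRS = (1/2)·(q_2−6)/(q_1−6). Tangency with p_1/p_2 gives q_2−6 = 2·(p_1/p_2)·(q_1−6).
Substituting into the budget: q_1* = 6 + 1/3·(I − 6·p_1 − 6·p_2)/p_1, and q_2* = 6 + 2/3·(…)/p_2.
Discretionary income = 425 − 6·5 − 6·4.28 = 369.32; q_1* = 6 + 1/3·369.32/5 = 30.6213; q_2* = 6 + 2/3·369.32/4.28 = 63.5265.

q_1* = 30.6213, q_2* = 63.5265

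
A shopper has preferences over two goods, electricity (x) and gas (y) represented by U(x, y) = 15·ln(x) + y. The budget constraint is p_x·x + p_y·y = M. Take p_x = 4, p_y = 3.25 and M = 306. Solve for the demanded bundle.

x* = 12.1875, y* = 79.1538

Set MRS = p_x/p_y: (15/x)/1 = p_x/p_y.
So x*(p_x,p_y) = 15·p_y/p_x, independent of income; and y* = (M − 15·p_y)/p_y.
At the given prices: x* = 15·3.25/4 = 12.1875, and y* = 79.1538.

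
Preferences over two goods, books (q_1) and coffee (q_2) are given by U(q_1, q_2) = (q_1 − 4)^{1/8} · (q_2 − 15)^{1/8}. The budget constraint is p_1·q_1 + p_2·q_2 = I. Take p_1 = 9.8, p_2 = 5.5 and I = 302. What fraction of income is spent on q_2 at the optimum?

Let q_1' = q_1−4, q_2' = q_2−15. MRS = q_2'/q_1' = p_1/p_2.
Substituting into the budget: q_1* = 4 + 0.5·(I − 4·p_1 − 15·p_2)/p_1, and q_2* = 15 + 0.5·(…)/p_2.
Discretionary income = 302 − 4·9.8 − 15·5.5 = 180.3; q_1* = 4 + 0.5·180.3/9.8 = 13.199; q_2* = 15 + 0.5·180.3/5.5 = 31.3909.
Expenditure on q_2: 5.5·31.3909 = 172.65; share = 0.5717.

share on q_2 = 0.5717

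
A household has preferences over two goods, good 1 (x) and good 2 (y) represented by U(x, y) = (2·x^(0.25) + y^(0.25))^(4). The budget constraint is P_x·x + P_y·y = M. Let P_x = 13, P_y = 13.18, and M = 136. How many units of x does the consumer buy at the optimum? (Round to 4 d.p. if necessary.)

MU_x ∝ 2·x^(-0.75), MU_y ∝ y^(-0.75), so MRS = 2·(y/x)^(0.75) = P_x/P_y.
Solve for the ratio: y/x = [(1/2)·P_x/P_y]^(4/3).
With the ratio pinned down, the budget gives x* = M/(P_x + P_y·(y/x)) and y* = (y/x)·x*.
Numerically y/x = 0.38964, so x* = 136/(13 + 13.18·0.38964) = 7.4991.

x* = 7.4991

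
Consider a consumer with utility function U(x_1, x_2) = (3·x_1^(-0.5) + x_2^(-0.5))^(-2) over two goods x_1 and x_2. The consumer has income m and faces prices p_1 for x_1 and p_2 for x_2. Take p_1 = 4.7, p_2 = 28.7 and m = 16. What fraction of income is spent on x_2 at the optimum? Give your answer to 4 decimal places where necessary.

Substitute x_2 = (x_2/x_1)·x_1 into the budget: x_1* = m/(p_1 + p_2·(x_2/x_1)).
Numerically x_2/x_1 = 0.143901, so x_1* = 16/(4.7 + 28.7·0.143901) = 1.812 and x_2* = 0.143901·1.812 = 0.2608.
Expenditure on x_2: 28.7·0.2608 = 7.4835; share = 0.4677.

share on x_2 = 0.4677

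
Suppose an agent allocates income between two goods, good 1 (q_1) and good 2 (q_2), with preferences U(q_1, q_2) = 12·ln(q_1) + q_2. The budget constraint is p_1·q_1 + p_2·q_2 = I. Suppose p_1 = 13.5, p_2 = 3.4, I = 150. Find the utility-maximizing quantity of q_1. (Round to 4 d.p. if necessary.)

Set MRS = p_1/p_2: (12/q_1)/1 = p_1/p_2.
So q_1*(p_1,p_2) = 12·p_2/p_1, independent of income; and q_2* = (I − 12·p_2)/p_2.
At the given prices: q_1* = 12·3.4/13.5 = 3.0222.

q_1* = 3.0222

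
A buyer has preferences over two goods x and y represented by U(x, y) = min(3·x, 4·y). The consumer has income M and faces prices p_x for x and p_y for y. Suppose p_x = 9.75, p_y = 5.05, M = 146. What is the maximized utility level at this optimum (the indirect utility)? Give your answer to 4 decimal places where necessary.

V = 32.3546

With perfect complements, no substitution: consume in ratio x:y = 4:3.
Budget: p_x·x + p_y·(3/4)·x = M, so (4·p_x + 3·p_y)·x = 4·M.
Demand: x*(p_x,p_y,M) = 4·M/(4·p_x + 3·p_y), y* = 3·M/(4·p_x + 3·p_y).
Here 4·9.75 + 3·5.05 = 54.15, giving x* = 10.7849 and y* = 8.0886.
Utility at the optimum: U(10.7849, 8.0886) = 32.3546.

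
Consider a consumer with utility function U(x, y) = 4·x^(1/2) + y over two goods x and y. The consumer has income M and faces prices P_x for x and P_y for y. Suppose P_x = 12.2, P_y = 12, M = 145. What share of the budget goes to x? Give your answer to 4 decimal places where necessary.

Thus x* = (2·P_y/P_x)² — independent of M — with the rest of income spent on y.
Plugging in: x* = (2·12/12.2)² = 3.8699, y* = 8.1489.
Expenditure on x: 12.2·3.8699 = 47.2131; share = 0.3256.

share on x = 0.3256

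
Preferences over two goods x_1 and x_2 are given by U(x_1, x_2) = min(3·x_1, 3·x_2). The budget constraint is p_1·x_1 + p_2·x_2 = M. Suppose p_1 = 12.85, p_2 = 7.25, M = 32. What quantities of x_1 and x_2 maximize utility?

With perfect complements, no substitution: consume in ratio x_1:x_2 = 3:3.
Budget: p_1·x_1 + p_2·x_1 = M, so (3·p_1 + 3·p_2)·x_1 = 3·M.
Demand: x_1*(p_1,p_2,M) = 3·M/(3·p_1 + 3·p_2), x_2* = 3·M/(3·p_1 + 3·p_2).
Here 3·12.85 + 3·7.25 = 60.3, giving x_1* = 1.592 and x_2* = 1.592.

x_1* = 1.592, x_2* = 1.592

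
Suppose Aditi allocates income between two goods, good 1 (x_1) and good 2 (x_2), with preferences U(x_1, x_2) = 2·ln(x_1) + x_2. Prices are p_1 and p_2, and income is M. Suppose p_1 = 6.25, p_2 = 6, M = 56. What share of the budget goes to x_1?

share on x_1 = 0.2143

MU_x_1 = 2/x_1, MU_x_2 = 1. Tangency: 2/x_1 = p_1/p_2.
So x_1*(p_1,p_2) = 2·p_2/p_1, independent of income; and x_2* = (M − 2·p_2)/p_2.
At the given prices: x_1* = 2·6/6.25 = 1.92, and x_2* = 7.3333.
Expenditure on x_1: 6.25·1.92 = 12; share = 0.2143.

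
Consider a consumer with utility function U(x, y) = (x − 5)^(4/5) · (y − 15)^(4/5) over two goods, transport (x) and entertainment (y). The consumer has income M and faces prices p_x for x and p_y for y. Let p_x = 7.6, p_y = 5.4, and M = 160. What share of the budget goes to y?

share on y = 0.6344

MRS = (y−15)/(x−5). Tangency with p_x/p_y gives y−15 = (p_x/p_y)·(x−5).
After buying the subsistence bundle (5, 15), a share 0.5 of the remaining income goes to x: x* = 5 + 0.5·(M − 5p_x − 15p_y)/p_x.
Discretionary income = 160 − 5·7.6 − 15·5.4 = 41; x* = 5 + 0.5·41/7.6 = 7.6974; y* = 15 + 0.5·41/5.4 = 18.7963.
Expenditure on y: 5.4·18.7963 = 101.5; share = 0.6344.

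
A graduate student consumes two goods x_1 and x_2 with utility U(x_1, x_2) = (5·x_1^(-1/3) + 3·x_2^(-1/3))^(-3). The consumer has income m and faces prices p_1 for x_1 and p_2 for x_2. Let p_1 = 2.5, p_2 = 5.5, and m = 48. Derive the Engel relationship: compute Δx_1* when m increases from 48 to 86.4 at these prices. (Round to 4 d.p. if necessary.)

Δx_1* = 8.3922

MRS = MU_x_1/MU_x_2 = (5/3)·(x_2/x_1)^(4/3). Set equal to p_1/p_2.
Hence x_2/x_1 = ((3/5)·p_1/p_2)^(1/(4/3)), i.e. raised to the 0.75 power.
Substitute x_2 = (x_2/x_1)·x_1 into the budget: x_1* = m/(p_1 + p_2·(x_2/x_1)).
Numerically x_2/x_1 = 0.377395, so x_1* = 48/(2.5 + 5.5·0.377395) = 10.4903.
At m' = 86.4: x_1* = 18.8825. Change: 18.8825 − 10.4903 = 8.3922.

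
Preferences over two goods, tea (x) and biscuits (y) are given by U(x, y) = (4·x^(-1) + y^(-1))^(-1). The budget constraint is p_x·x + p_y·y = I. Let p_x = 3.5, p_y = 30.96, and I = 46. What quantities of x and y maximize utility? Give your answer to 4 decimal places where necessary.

MRS = MU_x/MU_y = 4·(y/x)^(2). Set equal to p_x/p_y.
Hence y/x = ((1/4)·p_x/p_y)^(1/(2)), i.e. raised to the 0.5 power.
Substitute y = (y/x)·x into the budget: x* = I/(p_x + p_y·(y/x)).
Numerically y/x = 0.168114, so x* = 46/(3.5 + 30.96·0.168114) = 5.2844 and y* = 0.168114·5.2844 = 0.8884.

x* = 5.2844, y* = 0.8884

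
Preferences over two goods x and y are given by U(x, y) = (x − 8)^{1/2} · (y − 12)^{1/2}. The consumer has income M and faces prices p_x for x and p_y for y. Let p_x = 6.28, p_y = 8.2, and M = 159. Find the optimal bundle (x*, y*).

This is Cobb-Douglas in (x−8, y−12): tangency gives 0.5·p_y·(y−12) = 0.5·p_x·(x−8).
Substituting into the budget: x* = 8 + 0.5·(M − 8·p_x − 12·p_y)/p_x, and y* = 12 + 0.5·(…)/p_y.
Discretionary income = 159 − 8·6.28 − 12·8.2 = 10.36; x* = 8 + 0.5·10.36/6.28 = 8.8248; y* = 12 + 0.5·10.36/8.2 = 12.6317.

x* = 8.8248, y* = 12.6317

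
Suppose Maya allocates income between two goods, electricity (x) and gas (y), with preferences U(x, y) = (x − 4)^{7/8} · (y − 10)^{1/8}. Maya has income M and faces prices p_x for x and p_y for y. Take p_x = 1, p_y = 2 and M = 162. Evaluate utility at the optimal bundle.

V = 86.8203

After buying the subsistence bundle (4, 10), a share 0.875 of the remaining income goes to x: x* = 4 + 0.875·(M − 4p_x − 10p_y)/p_x.
Discretionary income = 162 − 4·1 − 10·2 = 138; x* = 4 + 0.875·138/1 = 124.75; y* = 10 + 0.125·138/2 = 18.625.
Utility at the optimum: U(124.75, 18.625) = 86.8203.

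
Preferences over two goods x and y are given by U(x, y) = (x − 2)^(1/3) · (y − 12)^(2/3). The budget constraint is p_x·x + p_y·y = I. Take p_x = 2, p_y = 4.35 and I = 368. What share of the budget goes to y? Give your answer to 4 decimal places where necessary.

MRS = (1/2)·(y−12)/(x−2). Tangency with p_x/p_y gives y−12 = 2·(p_x/p_y)·(x−2).
Substituting into the budget: x* = 2 + 1/3·(I − 2·p_x − 12·p_y)/p_x, and y* = 12 + 2/3·(…)/p_y.
Discretionary income = 368 − 2·2 − 12·4.35 = 311.8; x* = 2 + 1/3·311.8/2 = 53.9667; y* = 12 + 2/3·311.8/4.35 = 59.7854.
Expenditure on y: 4.35·59.7854 = 260.0667; share = 0.7067.

share on y = 0.7067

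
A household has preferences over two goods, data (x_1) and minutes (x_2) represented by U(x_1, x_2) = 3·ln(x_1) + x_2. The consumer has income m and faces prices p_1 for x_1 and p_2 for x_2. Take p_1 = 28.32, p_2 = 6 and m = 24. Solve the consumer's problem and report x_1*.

x_1* = 0.6356

At the given prices: x_1* = 3·6/28.32 = 0.6356.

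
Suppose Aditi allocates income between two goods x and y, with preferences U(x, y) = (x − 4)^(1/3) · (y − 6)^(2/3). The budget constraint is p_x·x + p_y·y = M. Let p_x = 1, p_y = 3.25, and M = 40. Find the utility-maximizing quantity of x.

x* = 9.5

Substituting into the budget: x* = 4 + 1/3·(M − 4·p_x − 6·p_y)/p_x, and y* = 6 + 2/3·(…)/p_y.
Discretionary income = 40 − 4·1 − 6·3.25 = 16.5; x* = 4 + 1/3·16.5/1 = 9.5.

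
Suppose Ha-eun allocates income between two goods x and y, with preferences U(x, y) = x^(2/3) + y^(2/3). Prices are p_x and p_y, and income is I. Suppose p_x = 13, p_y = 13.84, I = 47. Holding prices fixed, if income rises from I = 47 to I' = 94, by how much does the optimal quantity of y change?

Δy* = 1.5918

Numerically y/x = 0.828747, so x* = 47/(13 + 13.84·0.828747) = 1.9207 and y* = 0.828747·1.9207 = 1.5918.
At I' = 94: y* = 3.1836. Change: 3.1836 − 1.5918 = 1.5918.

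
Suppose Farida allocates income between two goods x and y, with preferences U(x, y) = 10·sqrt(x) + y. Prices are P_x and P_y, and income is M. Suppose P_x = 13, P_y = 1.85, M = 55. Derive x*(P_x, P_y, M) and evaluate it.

Utility is quasi-linear in y; the FOC for x is 5/√x = P_x/P_y.
Thus x* = (5·P_y/P_x)² — independent of M — with the rest of income spent on y.
Plugging in: x* = (5·1.85/13)² = 0.5063.

x* = 0.5063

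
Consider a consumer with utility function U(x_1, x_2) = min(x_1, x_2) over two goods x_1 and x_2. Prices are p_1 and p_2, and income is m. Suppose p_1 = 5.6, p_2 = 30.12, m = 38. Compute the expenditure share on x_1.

With perfect complements, no substitution: consume in ratio x_1:x_2 = 1:1.
Budget: p_1·x_1 + p_2·x_1 = m, so (p_1 + p_2)·x_1 = m.
Demand: x_1*(p_1,p_2,m) = m/(p_1 + p_2), x_2* = m/(p_1 + p_2).
Here 5.6 + 30.12 = 35.72, giving x_1* = 1.0638 and x_2* = 1.0638.
Expenditure on x_1: 5.6·1.0638 = 5.9574; share = 0.1568.

share on x_1 = 0.1568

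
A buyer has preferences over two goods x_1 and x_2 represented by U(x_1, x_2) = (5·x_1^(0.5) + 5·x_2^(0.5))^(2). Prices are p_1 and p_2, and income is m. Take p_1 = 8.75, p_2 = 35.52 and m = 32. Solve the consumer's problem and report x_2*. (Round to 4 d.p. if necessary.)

x_2* = 0.1781

MRS = MU_x_1/MU_x_2 = (x_2/x_1)^(0.5). Set equal to p_1/p_2.
Solve for the ratio: x_2/x_1 = [p_1/p_2]^(2).
Substitute x_2 = (x_2/x_1)·x_1 into the budget: x_1* = m/(p_1 + p_2·(x_2/x_1)).
Numerically x_2/x_1 = 0.060683, so x_1* = 32/(8.75 + 35.52·0.060683) = 2.9343 and x_2* = 0.060683·2.9343 = 0.1781.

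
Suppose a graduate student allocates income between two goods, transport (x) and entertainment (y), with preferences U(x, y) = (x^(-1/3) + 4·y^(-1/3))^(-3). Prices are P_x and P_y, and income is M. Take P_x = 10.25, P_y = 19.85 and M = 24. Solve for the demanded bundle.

x* = 0.5399, y* = 0.9303

MRS = MU_x/MU_y = (1/4)·(y/x)^(4/3). Set equal to P_x/P_y.
Hence y/x = (4·P_x/P_y)^(1/(4/3)), i.e. raised to the 0.75 power.
Substitute y = (y/x)·x into the budget: x* = M/(P_x + P_y·(y/x)).
Numerically y/x = 1.72293, so x* = 24/(10.25 + 19.85·1.72293) = 0.5399 and y* = 1.72293·0.5399 = 0.9303.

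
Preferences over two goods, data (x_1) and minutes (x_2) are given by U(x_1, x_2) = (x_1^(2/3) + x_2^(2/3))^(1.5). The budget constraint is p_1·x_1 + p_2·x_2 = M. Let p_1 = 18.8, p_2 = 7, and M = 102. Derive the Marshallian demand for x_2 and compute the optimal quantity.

Substitute x_2 = (x_2/x_1)·x_1 into the budget: x_1* = M/(p_1 + p_2·(x_2/x_1)).
Numerically x_2/x_1 = 19.372222, so x_1* = 102/(18.8 + 7·19.372222) = 0.6606 and x_2* = 19.372222·0.6606 = 12.7973.

x_2* = 12.7973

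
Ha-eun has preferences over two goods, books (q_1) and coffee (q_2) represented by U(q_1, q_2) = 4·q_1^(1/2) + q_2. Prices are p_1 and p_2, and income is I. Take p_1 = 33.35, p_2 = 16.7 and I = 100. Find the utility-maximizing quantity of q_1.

Utility is quasi-linear in q_2; the FOC for q_1 is 2/√q_1 = p_1/p_2.
Solve: √q_1 = 2·p_2/p_1, so q_1*(p_1,p_2) = (2·p_2/p_1)², and q_2* = (I − p_1·q_1*)/p_2.
Plugging in: q_1* = (2·16.7/33.35)² = 1.003.

q_1* = 1.003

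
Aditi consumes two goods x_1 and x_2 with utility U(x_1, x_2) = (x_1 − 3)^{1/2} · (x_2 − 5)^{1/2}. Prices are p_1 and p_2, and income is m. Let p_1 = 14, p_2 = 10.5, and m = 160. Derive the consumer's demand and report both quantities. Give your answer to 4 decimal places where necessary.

x_1* = 5.3393, x_2* = 8.119

Substituting into the budget: x_1* = 3 + 0.5·(m − 3·p_1 − 5·p_2)/p_1, and x_2* = 5 + 0.5·(…)/p_2.
Discretionary income = 160 − 3·14 − 5·10.5 = 65.5; x_1* = 3 + 0.5·65.5/14 = 5.3393; x_2* = 5 + 0.5·65.5/10.5 = 8.119.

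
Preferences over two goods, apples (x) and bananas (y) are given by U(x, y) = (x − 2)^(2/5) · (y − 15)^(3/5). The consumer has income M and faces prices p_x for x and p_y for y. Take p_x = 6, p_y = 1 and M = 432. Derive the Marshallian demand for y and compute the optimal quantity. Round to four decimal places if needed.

y* = 258

MRS = (2/3)·(y−15)/(x−2). Tangency with p_x/p_y gives y−15 = (3/2)·(p_x/p_y)·(x−2).
After buying the subsistence bundle (2, 15), a share 0.4 of the remaining income goes to x: x* = 2 + 0.4·(M − 2p_x − 15p_y)/p_x.
Discretionary income = 432 − 2·6 − 15·1 = 405; y* = 15 + 0.6·405/1 = 258.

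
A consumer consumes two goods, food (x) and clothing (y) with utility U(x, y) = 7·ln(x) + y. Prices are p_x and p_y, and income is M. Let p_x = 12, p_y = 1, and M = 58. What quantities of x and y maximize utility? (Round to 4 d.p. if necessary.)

Set MRS = p_x/p_y: (7/x)/1 = p_x/p_y.
So x*(p_x,p_y) = 7·p_y/p_x, independent of income; and y* = (M − 7·p_y)/p_y.
At the given prices: x* = 7·1/12 = 0.5833, and y* = 51.

x* = 0.5833, y* = 51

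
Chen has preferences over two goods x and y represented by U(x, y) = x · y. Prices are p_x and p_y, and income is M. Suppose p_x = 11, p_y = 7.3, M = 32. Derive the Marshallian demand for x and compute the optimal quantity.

MU_x/MU_y = (y)/(x); tangency sets this equal to p_x/p_y.
So p_y·y = p_x·x; combined with the budget, a share 0.5 of income goes to x.
Demand: x*(p_x,p_y,M) = 0.5·M/p_x and y* = 0.5·M/p_y.
At p_x=11, p_y=7.3, M=32: x* = 0.5·32/11 = 1.4545.

x* = 1.4545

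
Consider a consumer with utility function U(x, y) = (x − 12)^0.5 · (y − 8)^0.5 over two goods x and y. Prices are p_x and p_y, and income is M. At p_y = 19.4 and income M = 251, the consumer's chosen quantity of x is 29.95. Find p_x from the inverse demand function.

p_x = 2

This is Cobb-Douglas in (x−12, y−8): tangency gives 0.5·p_y·(y−8) = 0.5·p_x·(x−12).
After buying the subsistence bundle (12, 8), a share 0.5 of the remaining income goes to x: x* = 12 + 0.5·(M − 12p_x − 8p_y)/p_x.
Set x* = 29.95 in the demand function and solve for p_x: p_x = 2.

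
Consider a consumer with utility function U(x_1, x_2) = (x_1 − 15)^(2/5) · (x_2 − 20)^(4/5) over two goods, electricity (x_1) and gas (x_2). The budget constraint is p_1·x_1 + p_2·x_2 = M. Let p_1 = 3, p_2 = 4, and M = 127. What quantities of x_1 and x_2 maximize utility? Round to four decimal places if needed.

Let x_1' = x_1−15, x_2' = x_2−20. MRS = (1/2)·x_2'/x_1' = p_1/p_2.
After buying the subsistence bundle (15, 20), a share 1/3 of the remaining income goes to x_1: x_1* = 15 + 1/3·(M − 15p_1 − 20p_2)/p_1.
Discretionary income = 127 − 15·3 − 20·4 = 2; x_1* = 15 + 1/3·2/3 = 15.2222; x_2* = 20 + 2/3·2/4 = 20.3333.

x_1* = 15.2222, x_2* = 20.3333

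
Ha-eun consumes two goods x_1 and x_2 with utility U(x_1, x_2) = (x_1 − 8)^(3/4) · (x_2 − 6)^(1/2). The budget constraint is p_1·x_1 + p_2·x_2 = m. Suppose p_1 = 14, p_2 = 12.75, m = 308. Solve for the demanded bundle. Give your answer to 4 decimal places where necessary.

x_1* = 13.1214, x_2* = 9.749

This is Cobb-Douglas in (x_1−8, x_2−6): tangency gives 0.75·p_2·(x_2−6) = 0.5·p_1·(x_1−8).
Substituting into the budget: x_1* = 8 + 0.6·(m − 8·p_1 − 6·p_2)/p_1, and x_2* = 6 + 0.4·(…)/p_2.
Discretionary income = 308 − 8·14 − 6·12.75 = 119.5; x_1* = 8 + 0.6·119.5/14 = 13.1214; x_2* = 6 + 0.4·119.5/12.75 = 9.749.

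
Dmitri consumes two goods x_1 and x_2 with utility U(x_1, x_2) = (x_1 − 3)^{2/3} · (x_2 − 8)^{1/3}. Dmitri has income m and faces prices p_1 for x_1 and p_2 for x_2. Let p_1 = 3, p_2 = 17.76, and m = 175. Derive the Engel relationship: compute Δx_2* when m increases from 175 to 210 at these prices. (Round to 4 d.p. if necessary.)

Let x_1' = x_1−3, x_2' = x_2−8. MRS = 2·x_2'/x_1' = p_1/p_2.
Substituting into the budget: x_1* = 3 + 2/3·(m − 3·p_1 − 8·p_2)/p_1, and x_2* = 8 + 1/3·(…)/p_2.
Discretionary income = 175 − 3·3 − 8·17.76 = 23.92; x_2* = 8 + 1/3·23.92/17.76 = 8.4489.
At m' = 210: x_2* = 9.1059. Change: 9.1059 − 8.4489 = 0.6569.

Δx_2* = 0.6569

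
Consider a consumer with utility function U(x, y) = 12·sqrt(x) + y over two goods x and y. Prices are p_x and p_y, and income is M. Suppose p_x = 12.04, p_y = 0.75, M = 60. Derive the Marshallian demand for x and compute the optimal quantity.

Set MRS = p_x/p_y: 6·x^(−1/2) = p_x/p_y.
Thus x* = (6·p_y/p_x)² — independent of M — with the rest of income spent on y.
Plugging in: x* = (6·0.75/12.04)² = 0.1397.

x* = 0.1397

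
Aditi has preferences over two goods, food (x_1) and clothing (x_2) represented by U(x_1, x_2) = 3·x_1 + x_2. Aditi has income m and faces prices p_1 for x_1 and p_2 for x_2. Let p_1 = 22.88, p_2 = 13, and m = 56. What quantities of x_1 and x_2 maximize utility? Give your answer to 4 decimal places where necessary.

x_1* = 2.4476, x_2* = 0

Linear utility — the consumer picks whichever good has higher MU/price: 3/22.88 = 0.1311 vs 1/13 = 0.0769.
x_1 gives more utility per dollar, so spend all income on x_1: x_1* = m/p_1, x_2* = 0.
Numerically: x_1* = 2.4476, x_2* = 0.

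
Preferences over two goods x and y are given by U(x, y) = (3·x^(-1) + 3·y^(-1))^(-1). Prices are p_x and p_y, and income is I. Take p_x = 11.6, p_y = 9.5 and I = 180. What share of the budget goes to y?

Numerically y/x = 1.105013, so x* = 180/(11.6 + 9.5·1.105013) = 8.1457 and y* = 1.105013·8.1457 = 9.0011.
Expenditure on y: 9.5·9.0011 = 85.5102; share = 0.4751.

share on y = 0.4751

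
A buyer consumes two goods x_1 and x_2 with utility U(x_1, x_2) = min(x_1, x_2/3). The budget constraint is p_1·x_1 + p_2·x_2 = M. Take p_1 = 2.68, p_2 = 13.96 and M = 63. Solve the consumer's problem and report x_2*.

Demand: x_1*(p_1,p_2,M) = M/(p_1 + 3·p_2), x_2* = 3·M/(p_1 + 3·p_2).
Here 2.68 + 3·13.96 = 44.56, giving x_2* = 4.2415.

x_2* = 4.2415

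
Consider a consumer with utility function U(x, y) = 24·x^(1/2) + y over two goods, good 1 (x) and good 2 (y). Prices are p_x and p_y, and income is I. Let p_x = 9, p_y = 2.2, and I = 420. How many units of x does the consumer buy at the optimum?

Utility is quasi-linear in y; the FOC for x is 12/√x = p_x/p_y.
Solve: √x = 12·p_y/p_x, so x*(p_x,p_y) = (12·p_y/p_x)², and y* = (I − p_x·x*)/p_y.
Plugging in: x* = (12·2.2/9)² = 8.6044.

x* = 8.6044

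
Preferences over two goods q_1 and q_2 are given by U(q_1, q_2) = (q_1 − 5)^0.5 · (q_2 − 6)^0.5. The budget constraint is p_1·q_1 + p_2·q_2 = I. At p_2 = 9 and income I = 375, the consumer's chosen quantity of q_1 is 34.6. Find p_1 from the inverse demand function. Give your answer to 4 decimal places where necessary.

Let q_1' = q_1−5, q_2' = q_2−6. MRS = q_2'/q_1' = p_1/p_2.
After buying the subsistence bundle (5, 6), a share 0.5 of the remaining income goes to q_1: q_1* = 5 + 0.5·(I − 5p_1 − 6p_2)/p_1.
Set q_1* = 34.6 in the demand function and solve for p_1: p_1 = 5.

p_1 = 5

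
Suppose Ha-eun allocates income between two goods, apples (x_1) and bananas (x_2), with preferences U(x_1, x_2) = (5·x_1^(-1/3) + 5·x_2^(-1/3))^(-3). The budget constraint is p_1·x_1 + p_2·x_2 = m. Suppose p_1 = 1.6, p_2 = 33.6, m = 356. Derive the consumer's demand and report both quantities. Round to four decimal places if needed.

x_1* = 70.8442, x_2* = 7.2217

MRS = MU_x_1/MU_x_2 = (x_2/x_1)^(4/3). Set equal to p_1/p_2.
Solve for the ratio: x_2/x_1 = [p_1/p_2]^(0.75).
Substitute x_2 = (x_2/x_1)·x_1 into the budget: x_1* = m/(p_1 + p_2·(x_2/x_1)).
Numerically x_2/x_1 = 0.101938, so x_1* = 356/(1.6 + 33.6·0.101938) = 70.8442 and x_2* = 0.101938·70.8442 = 7.2217.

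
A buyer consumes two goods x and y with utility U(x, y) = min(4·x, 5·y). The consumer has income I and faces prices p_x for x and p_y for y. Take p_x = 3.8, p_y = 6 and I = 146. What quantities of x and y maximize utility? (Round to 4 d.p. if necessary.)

x* = 16.9767, y* = 13.5814

With perfect complements, no substitution: consume in ratio x:y = 5:4.
Budget: p_x·x + p_y·(4/5)·x = I, so (5·p_x + 4·p_y)·x = 5·I.
Demand: x*(p_x,p_y,I) = 5·I/(5·p_x + 4·p_y), y* = 4·I/(5·p_x + 4·p_y).
Here 5·3.8 + 4·6 = 43, giving x* = 16.9767 and y* = 13.5814.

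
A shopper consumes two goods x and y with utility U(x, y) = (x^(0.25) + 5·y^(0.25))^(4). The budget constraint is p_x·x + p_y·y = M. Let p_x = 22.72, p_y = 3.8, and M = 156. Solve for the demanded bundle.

MU_x ∝ x^(-0.75), MU_y ∝ 5·y^(-0.75), so MRS = (1/5)·(y/x)^(0.75) = p_x/p_y.
Solve for the ratio: y/x = [5·p_x/p_y]^(4/3).
Substitute y = (y/x)·x into the budget: x* = M/(p_x + p_y·(y/x)).
Numerically y/x = 92.781128, so x* = 156/(22.72 + 3.8·92.781128) = 0.4157 and y* = 92.781128·0.4157 = 38.5673.

x* = 0.4157, y* = 38.5673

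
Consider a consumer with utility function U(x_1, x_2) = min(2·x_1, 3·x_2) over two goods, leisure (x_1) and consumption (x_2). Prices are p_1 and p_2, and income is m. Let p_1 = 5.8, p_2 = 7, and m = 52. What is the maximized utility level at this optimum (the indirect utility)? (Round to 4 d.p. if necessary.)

With perfect complements, no substitution: consume in ratio x_1:x_2 = 3:2.
Budget: p_1·x_1 + p_2·(2/3)·x_1 = m, so (3·p_1 + 2·p_2)·x_1 = 3·m.
Demand: x_1*(p_1,p_2,m) = 3·m/(3·p_1 + 2·p_2), x_2* = 2·m/(3·p_1 + 2·p_2).
Here 3·5.8 + 2·7 = 31.4, giving x_1* = 4.9682 and x_2* = 3.3121.
Utility at the optimum: U(4.9682, 3.3121) = 9.9363.

V = 9.9363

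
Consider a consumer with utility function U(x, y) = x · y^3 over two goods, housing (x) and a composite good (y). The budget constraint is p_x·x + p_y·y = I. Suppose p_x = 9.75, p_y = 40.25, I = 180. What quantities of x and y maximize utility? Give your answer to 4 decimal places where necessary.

Demand: x*(p_x,p_y,I) = 0.25·I/p_x and y* = 0.75·I/p_y.
At p_x=9.75, p_y=40.25, I=180: x* = 0.25·180/9.75 = 4.6154, y* = 3.354.

x* = 4.6154, y* = 3.354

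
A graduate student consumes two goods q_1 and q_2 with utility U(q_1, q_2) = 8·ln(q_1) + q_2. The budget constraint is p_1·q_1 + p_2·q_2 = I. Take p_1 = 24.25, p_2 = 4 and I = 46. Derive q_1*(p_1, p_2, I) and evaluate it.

q_1* = 1.3196

MU_q_1 = 8/q_1, MU_q_2 = 1. Tangency: 8/q_1 = p_1/p_2.
So q_1*(p_1,p_2) = 8·p_2/p_1, independent of income; and q_2* = (I − 8·p_2)/p_2.
At the given prices: q_1* = 8·4/24.25 = 1.3196.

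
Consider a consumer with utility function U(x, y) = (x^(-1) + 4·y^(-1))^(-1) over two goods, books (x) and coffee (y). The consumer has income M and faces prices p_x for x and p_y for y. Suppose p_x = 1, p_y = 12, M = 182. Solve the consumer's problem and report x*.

MRS = MU_x/MU_y = (1/4)·(y/x)^(2). Set equal to p_x/p_y.
Hence y/x = (4·p_x/p_y)^(1/(2)), i.e. raised to the 0.5 power.
Substitute y = (y/x)·x into the budget: x* = M/(p_x + p_y·(y/x)).
Numerically y/x = 0.57735, so x* = 182/(1 + 12·0.57735) = 22.956.

x* = 22.956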